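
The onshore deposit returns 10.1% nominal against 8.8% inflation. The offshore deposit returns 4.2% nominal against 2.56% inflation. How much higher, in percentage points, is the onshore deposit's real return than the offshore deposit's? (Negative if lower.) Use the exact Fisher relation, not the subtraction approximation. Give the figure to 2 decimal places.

-0.40

The onshore deposit real return: 1.101/1.088 − 1 = 1.195%.
The offshore deposit real return: 1.042/1.0256 − 1 = 1.599%.
Difference: 1.195 − 1.599 = -0.404 pp.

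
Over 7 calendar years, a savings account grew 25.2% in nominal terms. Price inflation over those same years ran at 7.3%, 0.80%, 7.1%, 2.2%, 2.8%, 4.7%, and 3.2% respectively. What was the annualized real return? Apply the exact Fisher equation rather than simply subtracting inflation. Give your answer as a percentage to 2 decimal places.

Cumulative inflation factor: 1.073 × 1.0080 × 1.071 × 1.022 × 1.028 × 1.047 × 1.032 ≈ 1.31498.
Nominal growth factor: 1.25200. Real growth factor = 1.25200 / 1.31498 ≈ 0.95210.
Annualized: 0.95210^(1/7) − 1 ≈ -0.00699.

-0.70%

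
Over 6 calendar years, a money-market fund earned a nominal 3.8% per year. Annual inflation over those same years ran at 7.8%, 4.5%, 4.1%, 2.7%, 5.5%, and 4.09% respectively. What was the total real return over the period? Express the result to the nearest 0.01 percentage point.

-5.43%

Cumulative inflation factor: 1.078 × 1.045 × 1.041 × 1.027 × 1.055 × 1.0409 ≈ 1.32257.
Nominal growth factor: 1.25079. Real growth factor = 1.25079 / 1.32257 ≈ 0.94573.
Total real return ≈ -5.4272%.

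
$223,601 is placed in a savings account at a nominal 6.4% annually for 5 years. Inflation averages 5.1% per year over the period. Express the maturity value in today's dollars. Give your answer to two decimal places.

$237,776.16

Nominal value at maturity: $223,601 × (1 + 6.4%)^5 ≈ $304,917.17.
Price-level factor over 5 years: (1 + 5.1%)^5 ≈ 1.2823706810.
Dividing the nominal maturity value by the price-level factor gives the value in today's money.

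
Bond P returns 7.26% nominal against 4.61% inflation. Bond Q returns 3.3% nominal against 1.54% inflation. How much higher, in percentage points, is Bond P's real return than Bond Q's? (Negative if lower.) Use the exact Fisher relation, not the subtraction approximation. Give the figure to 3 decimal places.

Bond P real return: 1.0726/1.0461 − 1 = 2.5332%.
Bond Q real return: 1.033/1.0154 − 1 = 1.7333%.
Difference: 2.5332 − 1.7333 = 0.7999 pp.

0.800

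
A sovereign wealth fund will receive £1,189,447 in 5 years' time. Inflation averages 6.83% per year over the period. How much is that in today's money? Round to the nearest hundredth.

Price-level factor over 5 years: (1 + 6.83%)^5 ≈ 1.3914453122.
Purchasing power today: £1,189,447 divided by that factor.

£854,828.42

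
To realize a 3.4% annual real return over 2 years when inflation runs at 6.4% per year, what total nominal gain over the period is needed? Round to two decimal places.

Required annual nominal rate: (1+3.4%)(1+6.4%) − 1 = 10.0176%.
Cumulative over 2 years: (1 + 0.100176)^2 − 1 ≈ 0.21039.

21.04%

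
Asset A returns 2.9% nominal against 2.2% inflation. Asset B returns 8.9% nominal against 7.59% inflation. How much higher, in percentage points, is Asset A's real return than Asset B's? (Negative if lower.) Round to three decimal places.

-0.533

Asset A real return: 1.029/1.022 − 1 = 0.6849%.
Asset B real return: 1.089/1.0759 − 1 = 1.2176%.
Difference: 0.6849 − 1.2176 = -0.5327 pp.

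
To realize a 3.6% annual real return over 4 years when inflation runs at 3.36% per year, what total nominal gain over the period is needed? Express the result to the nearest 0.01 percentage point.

31.48%

Required annual nominal rate: (1+3.6%)(1+3.36%) − 1 = 7.08096%.
Cumulative over 4 years: (1 + 0.0708096)^4 − 1 ≈ 0.31477.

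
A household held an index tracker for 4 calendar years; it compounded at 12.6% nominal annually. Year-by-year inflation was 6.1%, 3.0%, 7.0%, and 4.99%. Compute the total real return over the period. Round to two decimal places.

Cumulative inflation factor: 1.061 × 1.030 × 1.070 × 1.0499 ≈ 1.22768.
Nominal growth factor: 1.60751. Real growth factor = 1.60751 / 1.22768 ≈ 1.30939.
Total real return ≈ 30.9391%.

30.94%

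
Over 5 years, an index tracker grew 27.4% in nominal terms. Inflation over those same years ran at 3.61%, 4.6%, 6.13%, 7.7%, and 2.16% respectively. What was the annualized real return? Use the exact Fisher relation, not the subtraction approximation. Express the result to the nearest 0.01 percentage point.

0.13%

Cumulative inflation factor: 1.0361 × 1.046 × 1.0613 × 1.077 × 1.0216 ≈ 1.26552.
Nominal growth factor: 1.27400. Real growth factor = 1.27400 / 1.26552 ≈ 1.00670.
Annualized: 1.00670^(1/5) − 1 ≈ 0.00134.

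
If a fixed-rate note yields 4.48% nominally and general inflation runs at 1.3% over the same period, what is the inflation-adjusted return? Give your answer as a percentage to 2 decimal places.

3.14%

Real return via the Fisher equation: (1 + 4.48%)/(1 + 1.3%) − 1 = 1.0448/1.013 − 1 ≈ 0.03139.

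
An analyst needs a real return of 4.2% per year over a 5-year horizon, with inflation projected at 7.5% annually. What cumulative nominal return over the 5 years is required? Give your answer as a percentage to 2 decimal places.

Required annual nominal rate: (1+4.2%)(1+7.5%) − 1 = 12.015%.
Cumulative over 5 years: (1 + 0.12015)^5 − 1 ≈ 0.76352.

76.35%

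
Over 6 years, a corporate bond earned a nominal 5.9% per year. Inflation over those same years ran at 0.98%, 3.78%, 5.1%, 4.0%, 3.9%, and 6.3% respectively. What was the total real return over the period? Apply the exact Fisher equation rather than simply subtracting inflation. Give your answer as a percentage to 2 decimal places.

Cumulative inflation factor: 1.0098 × 1.0378 × 1.051 × 1.040 × 1.039 × 1.063 ≈ 1.26513.
Nominal growth factor: 1.41051. Real growth factor = 1.41051 / 1.26513 ≈ 1.11492.
Total real return ≈ 11.4915%.

11.49%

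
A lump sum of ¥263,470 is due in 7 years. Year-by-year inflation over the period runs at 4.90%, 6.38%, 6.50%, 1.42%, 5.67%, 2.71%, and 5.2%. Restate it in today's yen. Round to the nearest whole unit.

Price-level factor over 7 years: 1.0490 × 1.0638 × 1.0650 × 1.0142 × 1.0567 × 1.0271 × 1.052 ≈ 1.3762231678.
Purchasing power today: ¥263,470 divided by that factor.

¥191,444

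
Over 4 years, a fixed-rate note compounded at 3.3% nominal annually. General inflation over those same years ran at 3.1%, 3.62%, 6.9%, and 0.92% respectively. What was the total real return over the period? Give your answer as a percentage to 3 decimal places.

-1.203%

Cumulative inflation factor: 1.031 × 1.0362 × 1.069 × 1.0092 ≈ 1.15254.
Nominal growth factor: 1.13868. Real growth factor = 1.13868 / 1.15254 ≈ 0.98797.
Total real return ≈ -1.2029%.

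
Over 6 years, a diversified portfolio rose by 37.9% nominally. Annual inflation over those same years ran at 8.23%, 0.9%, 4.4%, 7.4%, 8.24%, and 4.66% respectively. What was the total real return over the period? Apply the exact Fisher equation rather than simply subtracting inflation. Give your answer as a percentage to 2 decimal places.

Cumulative inflation factor: 1.0823 × 1.009 × 1.044 × 1.074 × 1.0824 × 1.0466 ≈ 1.38711.
Nominal growth factor: 1.37900. Real growth factor = 1.37900 / 1.38711 ≈ 0.99415.
Total real return ≈ -0.5849%.

-0.58%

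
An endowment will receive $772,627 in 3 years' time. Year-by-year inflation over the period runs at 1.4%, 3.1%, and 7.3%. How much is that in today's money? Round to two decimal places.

Price-level factor over 3 years: 1.014 × 1.031 × 1.073 = 1.121750682.
Purchasing power today: $772,627 divided by that factor.

$688,768.91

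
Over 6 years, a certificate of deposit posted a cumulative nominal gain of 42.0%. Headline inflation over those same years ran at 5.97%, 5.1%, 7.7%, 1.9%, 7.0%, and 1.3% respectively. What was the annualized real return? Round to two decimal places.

1.16%

Cumulative inflation factor: 1.0597 × 1.051 × 1.077 × 1.019 × 1.070 × 1.013 ≈ 1.32486.
Nominal growth factor: 1.42000. Real growth factor = 1.42000 / 1.32486 ≈ 1.07181.
Annualized: 1.07181^(1/6) − 1 ≈ 0.01163.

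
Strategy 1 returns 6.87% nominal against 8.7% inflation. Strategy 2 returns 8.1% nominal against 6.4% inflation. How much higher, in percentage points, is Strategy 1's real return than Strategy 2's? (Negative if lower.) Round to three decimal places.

Strategy 1 real return: 1.0687/1.087 − 1 = -1.6835%.
Strategy 2 real return: 1.081/1.064 − 1 = 1.5977%.
Difference: -1.6835 − 1.5977 = -3.2812 pp.

-3.281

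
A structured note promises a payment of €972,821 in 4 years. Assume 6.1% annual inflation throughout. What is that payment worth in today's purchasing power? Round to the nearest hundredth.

€767,664.40

Price-level factor over 4 years: (1 + 6.1%)^4 ≈ 1.2672477698.
Purchasing power today: €972,821 divided by that factor.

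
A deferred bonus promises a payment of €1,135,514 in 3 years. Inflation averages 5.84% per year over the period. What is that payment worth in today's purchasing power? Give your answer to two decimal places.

€957,729.80

Price-level factor over 3 years: (1 + 5.84%)^3 ≈ 1.1856308567.
Purchasing power today: €1,135,514 divided by that factor.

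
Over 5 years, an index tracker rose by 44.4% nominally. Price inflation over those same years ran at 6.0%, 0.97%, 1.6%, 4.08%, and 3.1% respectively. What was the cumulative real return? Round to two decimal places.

23.75%

Cumulative inflation factor: 1.060 × 1.0097 × 1.016 × 1.0408 × 1.031 ≈ 1.16686.
Nominal growth factor: 1.44400. Real growth factor = 1.44400 / 1.16686 ≈ 1.23751.
Total real return ≈ 23.7512%.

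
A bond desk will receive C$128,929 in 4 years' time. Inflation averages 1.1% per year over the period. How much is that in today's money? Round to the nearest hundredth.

C$123,408.76

Price-level factor over 4 years: (1 + 1.1%)^4 ≈ 1.0447313386.
Purchasing power today: C$128,929 divided by that factor.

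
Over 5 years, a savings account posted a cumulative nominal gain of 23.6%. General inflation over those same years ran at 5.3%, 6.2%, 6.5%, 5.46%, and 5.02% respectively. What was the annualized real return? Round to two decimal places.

-1.29%

Cumulative inflation factor: 1.053 × 1.062 × 1.065 × 1.0546 × 1.0502 ≈ 1.31905.
Nominal growth factor: 1.23600. Real growth factor = 1.23600 / 1.31905 ≈ 0.93704.
Annualized: 0.93704^(1/5) − 1 ≈ -0.01292.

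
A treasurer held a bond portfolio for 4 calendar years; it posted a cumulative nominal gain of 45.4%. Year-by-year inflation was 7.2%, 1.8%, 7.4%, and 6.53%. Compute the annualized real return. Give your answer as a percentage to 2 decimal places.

Cumulative inflation factor: 1.072 × 1.018 × 1.074 × 1.0653 ≈ 1.24859.
Nominal growth factor: 1.45400. Real growth factor = 1.45400 / 1.24859 ≈ 1.16452.
Annualized: 1.16452^(1/4) − 1 ≈ 0.03881.

3.88%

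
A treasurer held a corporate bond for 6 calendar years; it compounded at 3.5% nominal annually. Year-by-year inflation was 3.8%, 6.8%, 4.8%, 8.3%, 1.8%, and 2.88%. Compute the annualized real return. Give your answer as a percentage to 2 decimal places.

-1.15%

Cumulative inflation factor: 1.038 × 1.068 × 1.048 × 1.083 × 1.018 × 1.0288 ≈ 1.31776.
Nominal growth factor: 1.22926. Real growth factor = 1.22926 / 1.31776 ≈ 0.93284.
Annualized: 0.93284^(1/6) − 1 ≈ -0.01152.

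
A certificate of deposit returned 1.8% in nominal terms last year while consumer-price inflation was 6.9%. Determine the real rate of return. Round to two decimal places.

Real return via the Fisher equation: (1 + 1.8%)/(1 + 6.9%) − 1 = 1.018/1.069 − 1 ≈ -0.04771.

-4.77%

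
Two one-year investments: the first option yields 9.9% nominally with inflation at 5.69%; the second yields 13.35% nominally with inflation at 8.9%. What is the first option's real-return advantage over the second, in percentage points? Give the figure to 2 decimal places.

-0.10

The first option real return: 1.099/1.0569 − 1 = 3.983%.
The second real return: 1.1335/1.089 − 1 = 4.086%.
Difference: 3.983 − 4.086 = -0.103 pp.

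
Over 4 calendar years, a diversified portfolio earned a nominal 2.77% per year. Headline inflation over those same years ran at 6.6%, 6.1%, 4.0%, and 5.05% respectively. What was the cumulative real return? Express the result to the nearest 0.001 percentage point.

-9.726%

Cumulative inflation factor: 1.066 × 1.061 × 1.040 × 1.0505 ≈ 1.23567.
Nominal growth factor: 1.11549. Real growth factor = 1.11549 / 1.23567 ≈ 0.90274.
Total real return ≈ -9.7258%.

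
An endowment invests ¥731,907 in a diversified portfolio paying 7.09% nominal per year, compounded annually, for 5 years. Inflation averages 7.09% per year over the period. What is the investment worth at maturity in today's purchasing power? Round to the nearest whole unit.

Nominal value at maturity: ¥731,907 × (1 + 7.09%)^5 ≈ ¥1,030,862.
Price-level factor over 5 years: (1 + 7.09%)^5 ≈ 1.4084602439.
Dividing the nominal maturity value by the price-level factor gives the value in today's money.

¥731,907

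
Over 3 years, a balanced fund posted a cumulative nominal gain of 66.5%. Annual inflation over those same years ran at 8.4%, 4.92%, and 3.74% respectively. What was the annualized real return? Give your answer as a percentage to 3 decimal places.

Cumulative inflation factor: 1.084 × 1.0492 × 1.0374 ≈ 1.17987.
Nominal growth factor: 1.66500. Real growth factor = 1.66500 / 1.17987 ≈ 1.41117.
Annualized: 1.41117^(1/3) − 1 ≈ 0.12166.

12.166%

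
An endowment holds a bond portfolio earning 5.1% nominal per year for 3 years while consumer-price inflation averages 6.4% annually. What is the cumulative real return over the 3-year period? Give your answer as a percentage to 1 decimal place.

The annual real rate is (1+5.1%)/(1+6.4%) − 1 = -1.2218%.
Compounded over 3 years: (1 + -0.012218)^3 − 1 ≈ -0.03621.

-3.6%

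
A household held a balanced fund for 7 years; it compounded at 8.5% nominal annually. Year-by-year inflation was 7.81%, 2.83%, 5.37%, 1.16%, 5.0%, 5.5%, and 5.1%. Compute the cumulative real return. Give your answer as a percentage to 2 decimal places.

28.66%

Cumulative inflation factor: 1.0781 × 1.0283 × 1.0537 × 1.0116 × 1.050 × 1.055 × 1.051 ≈ 1.37578.
Nominal growth factor: 1.77014. Real growth factor = 1.77014 / 1.37578 ≈ 1.28665.
Total real return ≈ 28.6646%.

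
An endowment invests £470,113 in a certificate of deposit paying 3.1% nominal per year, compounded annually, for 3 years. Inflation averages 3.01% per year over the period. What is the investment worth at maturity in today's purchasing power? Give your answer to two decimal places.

£471,346.29

Nominal value at maturity: £470,113 × (1 + 3.1%)^3 ≈ £515,202.85.
Price-level factor over 3 years: (1 + 3.01%)^3 ≈ 1.0930453009.
The maturity value deflated by that factor is the answer in today's purchasing power.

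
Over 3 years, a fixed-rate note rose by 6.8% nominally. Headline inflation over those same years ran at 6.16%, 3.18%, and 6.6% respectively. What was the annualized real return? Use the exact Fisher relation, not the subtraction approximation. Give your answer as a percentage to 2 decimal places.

Cumulative inflation factor: 1.0616 × 1.0318 × 1.066 ≈ 1.16765.
Nominal growth factor: 1.06800. Real growth factor = 1.06800 / 1.16765 ≈ 0.91466.
Annualized: 0.91466^(1/3) − 1 ≈ -0.02930.

-2.93%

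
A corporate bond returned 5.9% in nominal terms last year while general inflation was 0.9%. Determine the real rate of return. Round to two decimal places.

Real return via the Fisher equation: (1 + 5.9%)/(1 + 0.9%) − 1 = 1.059/1.009 − 1 ≈ 0.04955.

4.96%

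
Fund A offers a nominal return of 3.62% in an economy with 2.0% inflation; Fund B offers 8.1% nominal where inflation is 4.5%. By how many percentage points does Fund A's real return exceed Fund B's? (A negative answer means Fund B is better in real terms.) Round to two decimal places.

-1.86

Fund A real return: 1.0362/1.020 − 1 = 1.588%.
Fund B real return: 1.081/1.045 − 1 = 3.445%.
Difference: 1.588 − 3.445 = -1.857 pp.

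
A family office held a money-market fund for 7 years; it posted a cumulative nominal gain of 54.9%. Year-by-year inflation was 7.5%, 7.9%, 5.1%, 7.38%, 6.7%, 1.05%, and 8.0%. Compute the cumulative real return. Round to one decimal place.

1.6%

Cumulative inflation factor: 1.075 × 1.079 × 1.051 × 1.0738 × 1.067 × 1.0105 × 1.080 ≈ 1.52434.
Nominal growth factor: 1.54900. Real growth factor = 1.54900 / 1.52434 ≈ 1.01618.
Total real return ≈ 1.6181%.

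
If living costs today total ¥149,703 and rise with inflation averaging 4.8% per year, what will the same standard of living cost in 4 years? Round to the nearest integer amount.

Cumulative price-level factor: (1+4.8%)^4 ≈ 1.2062716764.
Multiplying ¥149,703 by the price-level factor gives the future nominal sum.

¥180,582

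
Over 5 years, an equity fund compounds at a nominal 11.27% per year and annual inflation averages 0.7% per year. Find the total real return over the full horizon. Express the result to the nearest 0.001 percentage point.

64.719%

The annual real rate is (1+11.27%)/(1+0.7%) − 1 = 10.4965%.
Compounded over 5 years: (1 + 0.104965)^5 − 1 ≈ 0.64719.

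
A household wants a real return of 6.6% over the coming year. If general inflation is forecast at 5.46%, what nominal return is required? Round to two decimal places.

By the Fisher equation, 1 + r_nom = (1 + 6.6%)(1 + 5.46%) = 1.066 × 1.0546 = 1.1242036.
So r_nom = 12.42036%.

12.42%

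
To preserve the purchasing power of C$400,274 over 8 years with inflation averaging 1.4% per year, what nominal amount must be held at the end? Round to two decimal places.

C$447,363.99

Cumulative price-level factor: (1+1.4%)^8 ≈ 1.1176443834.
The nominal amount required is C$400,274 scaled up by that factor.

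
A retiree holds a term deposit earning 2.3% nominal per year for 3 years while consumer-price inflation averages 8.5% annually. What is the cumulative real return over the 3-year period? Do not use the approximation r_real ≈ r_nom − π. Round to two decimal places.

The annual real rate is (1+2.3%)/(1+8.5%) − 1 = -5.7143%.
Compounded over 3 years: (1 + -0.057143)^3 − 1 ≈ -0.16182.

-16.18%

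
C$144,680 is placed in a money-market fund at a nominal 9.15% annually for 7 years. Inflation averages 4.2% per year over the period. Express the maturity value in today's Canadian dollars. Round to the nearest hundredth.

Nominal value at maturity: C$144,680 × (1 + 9.15%)^7 ≈ C$267,038.99.
Price-level factor over 7 years: (1 + 4.2%)^7 ≈ 1.3337487725.
The maturity value deflated by that factor is the answer in today's purchasing power.

C$200,216.86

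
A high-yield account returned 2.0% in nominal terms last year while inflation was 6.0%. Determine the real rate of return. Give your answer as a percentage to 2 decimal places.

-3.77%

Real return via the Fisher equation: (1 + 2.0%)/(1 + 6.0%) − 1 = 1.020/1.060 − 1 ≈ -0.03774.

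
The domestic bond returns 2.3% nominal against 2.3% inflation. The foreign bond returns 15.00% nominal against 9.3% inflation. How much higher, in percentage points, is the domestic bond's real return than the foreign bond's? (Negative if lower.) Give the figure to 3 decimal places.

-5.215

The domestic bond real return: 1.023/1.023 − 1 = 0.0000%.
The foreign bond real return: 1.1500/1.093 − 1 = 5.2150%.
Difference: 0.0000 − 5.2150 = -5.2150 pp.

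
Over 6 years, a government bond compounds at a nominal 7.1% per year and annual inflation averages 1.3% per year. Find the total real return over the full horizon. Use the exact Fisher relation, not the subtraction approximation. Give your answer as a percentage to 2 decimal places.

39.66%

The annual real rate is (1+7.1%)/(1+1.3%) − 1 = 5.7256%.
Compounded over 6 years: (1 + 0.057256)^6 − 1 ≈ 0.39663.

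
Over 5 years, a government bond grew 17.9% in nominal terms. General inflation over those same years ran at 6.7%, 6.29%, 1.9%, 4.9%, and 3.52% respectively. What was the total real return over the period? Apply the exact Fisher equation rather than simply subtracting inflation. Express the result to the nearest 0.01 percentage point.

-6.05%

Cumulative inflation factor: 1.067 × 1.0629 × 1.019 × 1.049 × 1.0352 ≈ 1.25496.
Nominal growth factor: 1.17900. Real growth factor = 1.17900 / 1.25496 ≈ 0.93947.
Total real return ≈ -6.0530%.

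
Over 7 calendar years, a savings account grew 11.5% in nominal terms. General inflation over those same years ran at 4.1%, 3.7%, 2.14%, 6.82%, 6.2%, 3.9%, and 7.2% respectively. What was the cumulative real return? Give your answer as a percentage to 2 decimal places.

Cumulative inflation factor: 1.041 × 1.037 × 1.0214 × 1.0682 × 1.062 × 1.039 × 1.072 ≈ 1.39320.
Nominal growth factor: 1.11500. Real growth factor = 1.11500 / 1.39320 ≈ 0.80032.
Total real return ≈ -19.9683%.

-19.97%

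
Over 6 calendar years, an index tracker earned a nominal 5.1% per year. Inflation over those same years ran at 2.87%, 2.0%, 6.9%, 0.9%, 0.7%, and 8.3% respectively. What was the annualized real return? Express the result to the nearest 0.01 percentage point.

Cumulative inflation factor: 1.0287 × 1.020 × 1.069 × 1.009 × 1.007 × 1.083 ≈ 1.23429.
Nominal growth factor: 1.34777. Real growth factor = 1.34777 / 1.23429 ≈ 1.09194.
Annualized: 1.09194^(1/6) − 1 ≈ 0.01477.

1.48%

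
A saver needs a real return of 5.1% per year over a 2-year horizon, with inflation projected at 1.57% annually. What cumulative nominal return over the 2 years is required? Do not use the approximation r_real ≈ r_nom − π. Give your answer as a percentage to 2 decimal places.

Required annual nominal rate: (1+5.1%)(1+1.57%) − 1 = 6.75007%.
Cumulative over 2 years: (1 + 0.0675007)^2 − 1 ≈ 0.13956.

13.96%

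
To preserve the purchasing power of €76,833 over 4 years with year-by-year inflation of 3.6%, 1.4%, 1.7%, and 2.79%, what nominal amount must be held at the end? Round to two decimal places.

€84,375.69

Cumulative price-level factor: 1.036 × 1.014 × 1.017 × 1.0279 ≈ 1.0981698836.
Multiplying €76,833 by the price-level factor gives the future nominal sum.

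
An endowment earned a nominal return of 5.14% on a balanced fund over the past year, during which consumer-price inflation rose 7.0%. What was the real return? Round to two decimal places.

Real return via the Fisher equation: (1 + 5.14%)/(1 + 7.0%) − 1 = 1.0514/1.070 − 1 ≈ -0.01738.

-1.74%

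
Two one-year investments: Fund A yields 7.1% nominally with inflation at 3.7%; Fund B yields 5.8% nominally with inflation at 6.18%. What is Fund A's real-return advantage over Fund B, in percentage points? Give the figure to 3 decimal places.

3.637

Fund A real return: 1.071/1.037 − 1 = 3.2787%.
Fund B real return: 1.058/1.0618 − 1 = -0.3579%.
Difference: 3.2787 − (-0.3579) = 3.6366 pp.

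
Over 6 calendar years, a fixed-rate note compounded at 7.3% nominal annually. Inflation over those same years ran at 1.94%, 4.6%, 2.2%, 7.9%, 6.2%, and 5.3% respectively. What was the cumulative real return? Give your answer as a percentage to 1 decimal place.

16.1%

Cumulative inflation factor: 1.0194 × 1.046 × 1.022 × 1.079 × 1.062 × 1.053 ≈ 1.31493.
Nominal growth factor: 1.52615. Real growth factor = 1.52615 / 1.31493 ≈ 1.16064.
Total real return ≈ 16.0638%.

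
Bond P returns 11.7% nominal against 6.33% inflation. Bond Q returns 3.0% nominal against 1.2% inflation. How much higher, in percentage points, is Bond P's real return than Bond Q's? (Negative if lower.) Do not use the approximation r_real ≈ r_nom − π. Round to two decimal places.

Bond P real return: 1.117/1.0633 − 1 = 5.050%.
Bond Q real return: 1.030/1.012 − 1 = 1.779%.
Difference: 5.050 − 1.779 = 3.271 pp.

3.27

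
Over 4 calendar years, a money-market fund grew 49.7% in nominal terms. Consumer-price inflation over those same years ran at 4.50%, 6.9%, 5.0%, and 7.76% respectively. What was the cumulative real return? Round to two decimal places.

Cumulative inflation factor: 1.0450 × 1.069 × 1.050 × 1.0776 ≈ 1.26398.
Nominal growth factor: 1.49700. Real growth factor = 1.49700 / 1.26398 ≈ 1.18435.
Total real return ≈ 18.4352%.

18.44%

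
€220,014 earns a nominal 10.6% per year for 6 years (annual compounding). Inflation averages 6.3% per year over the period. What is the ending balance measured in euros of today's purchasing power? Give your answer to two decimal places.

€279,113.92

Nominal value at maturity: €220,014 × (1 + 10.6%)^6 ≈ €402,699.49.
Price-level factor over 6 years: (1 + 6.3%)^6 ≈ 1.4427782516.
Dividing the nominal maturity value by the price-level factor gives the value in today's money.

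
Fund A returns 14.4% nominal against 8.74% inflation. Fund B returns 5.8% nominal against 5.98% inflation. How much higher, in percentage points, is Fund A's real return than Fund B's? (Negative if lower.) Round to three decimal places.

5.375

Fund A real return: 1.144/1.0874 − 1 = 5.2051%.
Fund B real return: 1.058/1.0598 − 1 = -0.1698%.
Difference: 5.2051 − (-0.1698) = 5.3749 pp.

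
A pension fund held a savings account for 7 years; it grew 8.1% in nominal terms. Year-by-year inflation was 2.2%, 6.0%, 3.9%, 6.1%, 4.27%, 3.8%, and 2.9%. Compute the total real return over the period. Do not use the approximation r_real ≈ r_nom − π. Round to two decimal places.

-18.72%

Cumulative inflation factor: 1.022 × 1.060 × 1.039 × 1.061 × 1.0427 × 1.038 × 1.029 ≈ 1.33002.
Nominal growth factor: 1.08100. Real growth factor = 1.08100 / 1.33002 ≈ 0.81277.
Total real return ≈ -18.7233%.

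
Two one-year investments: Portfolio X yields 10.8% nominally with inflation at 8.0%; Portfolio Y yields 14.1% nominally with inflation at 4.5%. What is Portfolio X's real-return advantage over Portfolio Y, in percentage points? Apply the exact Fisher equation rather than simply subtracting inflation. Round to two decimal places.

-6.59

Portfolio X real return: 1.108/1.080 − 1 = 2.593%.
Portfolio Y real return: 1.141/1.045 − 1 = 9.187%.
Difference: 2.593 − 9.187 = -6.594 pp.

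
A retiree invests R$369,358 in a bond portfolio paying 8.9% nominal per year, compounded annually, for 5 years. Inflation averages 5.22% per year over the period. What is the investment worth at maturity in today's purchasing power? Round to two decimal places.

R$438,627.06

Nominal value at maturity: R$369,358 × (1 + 8.9%)^5 ≈ R$565,700.95.
Price-level factor over 5 years: (1 + 5.22%)^5 ≈ 1.2897082778.
The maturity value deflated by that factor is the answer in today's purchasing power.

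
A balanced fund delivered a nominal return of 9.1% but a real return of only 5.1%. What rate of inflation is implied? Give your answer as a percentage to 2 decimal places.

From (1+r_nom) = (1+r_real)(1+π), we get 1+π = (1 + 9.1%)/(1 + 5.1%) = 1.091/1.051 ≈ 1.03806.
So π ≈ 3.8059%.

3.81%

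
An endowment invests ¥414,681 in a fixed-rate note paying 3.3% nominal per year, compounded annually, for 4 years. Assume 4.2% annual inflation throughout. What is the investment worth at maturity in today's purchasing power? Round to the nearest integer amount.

Nominal value at maturity: ¥414,681 × (1 + 3.3%)^4 ≈ ¥472,189.
Price-level factor over 4 years: (1 + 4.2%)^4 ≈ 1.1788834637.
Dividing the nominal maturity value by the price-level factor gives the value in today's money.

¥400,539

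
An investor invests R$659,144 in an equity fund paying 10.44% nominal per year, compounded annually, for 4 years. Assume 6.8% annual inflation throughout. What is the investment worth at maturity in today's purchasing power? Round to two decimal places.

Nominal value at maturity: R$659,144 × (1 + 10.44%)^4 ≈ R$980,586.47.
Price-level factor over 4 years: (1 + 6.8%)^4 ≈ 1.3010231094.
Dividing the nominal maturity value by the price-level factor gives the value in today's money.

R$753,704.11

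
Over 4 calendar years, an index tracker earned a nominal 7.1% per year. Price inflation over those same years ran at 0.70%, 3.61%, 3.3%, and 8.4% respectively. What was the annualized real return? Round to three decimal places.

3.015%

Cumulative inflation factor: 1.0070 × 1.0361 × 1.033 × 1.084 ≈ 1.16832.
Nominal growth factor: 1.31570. Real growth factor = 1.31570 / 1.16832 ≈ 1.12615.
Annualized: 1.12615^(1/4) − 1 ≈ 0.03015.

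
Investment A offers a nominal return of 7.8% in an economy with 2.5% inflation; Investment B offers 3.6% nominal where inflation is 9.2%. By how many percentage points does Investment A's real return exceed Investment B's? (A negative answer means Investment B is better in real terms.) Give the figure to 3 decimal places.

10.299

Investment A real return: 1.078/1.025 − 1 = 5.1707%.
Investment B real return: 1.036/1.092 − 1 = -5.1282%.
Difference: 5.1707 − (-5.1282) = 10.2989 pp.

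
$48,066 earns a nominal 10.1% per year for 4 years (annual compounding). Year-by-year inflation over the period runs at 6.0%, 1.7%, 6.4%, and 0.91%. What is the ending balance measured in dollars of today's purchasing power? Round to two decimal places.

Nominal value at maturity: $48,066 × (1 + 10.1%)^4 ≈ $70,629.68.
Price-level factor over 4 years: 1.060 × 1.017 × 1.064 × 1.0091 ≈ 1.1574511008.
The maturity value deflated by that factor is the answer in today's purchasing power.

$61,021.74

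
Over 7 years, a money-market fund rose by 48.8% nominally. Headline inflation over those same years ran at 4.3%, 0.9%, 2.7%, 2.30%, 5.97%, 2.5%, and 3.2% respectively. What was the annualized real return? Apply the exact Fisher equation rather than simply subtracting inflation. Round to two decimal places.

Cumulative inflation factor: 1.043 × 1.009 × 1.027 × 1.0230 × 1.0597 × 1.025 × 1.032 ≈ 1.23939.
Nominal growth factor: 1.48800. Real growth factor = 1.48800 / 1.23939 ≈ 1.20059.
Annualized: 1.20059^(1/7) − 1 ≈ 0.02646.

2.65%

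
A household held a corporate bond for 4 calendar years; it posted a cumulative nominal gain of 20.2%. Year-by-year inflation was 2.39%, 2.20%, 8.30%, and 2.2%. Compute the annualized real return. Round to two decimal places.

Cumulative inflation factor: 1.0239 × 1.0220 × 1.0830 × 1.022 ≈ 1.15821.
Nominal growth factor: 1.20200. Real growth factor = 1.20200 / 1.15821 ≈ 1.03781.
Annualized: 1.03781^(1/4) − 1 ≈ 0.00932.

0.93%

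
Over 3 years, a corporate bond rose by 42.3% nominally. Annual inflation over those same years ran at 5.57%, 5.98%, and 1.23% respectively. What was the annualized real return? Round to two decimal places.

7.91%

Cumulative inflation factor: 1.0557 × 1.0598 × 1.0123 ≈ 1.13259.
Nominal growth factor: 1.42300. Real growth factor = 1.42300 / 1.13259 ≈ 1.25641.
Annualized: 1.25641^(1/3) − 1 ≈ 0.07906.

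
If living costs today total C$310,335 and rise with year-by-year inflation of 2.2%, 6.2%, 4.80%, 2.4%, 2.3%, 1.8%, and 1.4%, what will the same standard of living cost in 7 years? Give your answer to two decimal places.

C$381,705.82

Cumulative price-level factor: 1.022 × 1.062 × 1.0480 × 1.024 × 1.023 × 1.018 × 1.014 ≈ 1.2299799118.
The nominal amount required is C$310,335 scaled up by that factor.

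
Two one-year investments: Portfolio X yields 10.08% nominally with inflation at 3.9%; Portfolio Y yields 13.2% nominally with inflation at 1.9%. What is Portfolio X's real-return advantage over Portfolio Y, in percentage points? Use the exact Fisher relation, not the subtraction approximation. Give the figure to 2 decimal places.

-5.14

Portfolio X real return: 1.1008/1.039 − 1 = 5.948%.
Portfolio Y real return: 1.132/1.019 − 1 = 11.089%.
Difference: 5.948 − 11.089 = -5.141 pp.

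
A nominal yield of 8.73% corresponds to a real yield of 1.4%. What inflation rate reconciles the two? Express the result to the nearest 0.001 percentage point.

7.229%

From (1+r_nom) = (1+r_real)(1+π), we get 1+π = (1 + 8.73%)/(1 + 1.4%) = 1.0873/1.014 ≈ 1.07229.
So π ≈ 7.2288%.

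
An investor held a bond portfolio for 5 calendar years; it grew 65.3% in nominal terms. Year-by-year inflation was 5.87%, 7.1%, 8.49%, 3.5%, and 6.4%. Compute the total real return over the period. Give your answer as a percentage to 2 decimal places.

22.02%

Cumulative inflation factor: 1.0587 × 1.071 × 1.0849 × 1.035 × 1.064 ≈ 1.35467.
Nominal growth factor: 1.65300. Real growth factor = 1.65300 / 1.35467 ≈ 1.22022.
Total real return ≈ 22.0222%.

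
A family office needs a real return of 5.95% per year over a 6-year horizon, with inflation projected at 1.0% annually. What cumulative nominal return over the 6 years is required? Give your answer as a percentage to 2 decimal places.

50.15%

Required annual nominal rate: (1+5.95%)(1+1.0%) − 1 = 7.0095%.
Cumulative over 6 years: (1 + 0.070095)^6 − 1 ≈ 0.50153.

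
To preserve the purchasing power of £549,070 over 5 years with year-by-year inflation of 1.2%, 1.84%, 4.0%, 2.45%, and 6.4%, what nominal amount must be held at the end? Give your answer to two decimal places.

Cumulative price-level factor: 1.012 × 1.0184 × 1.040 × 1.0245 × 1.064 ≈ 1.1683846244.
Multiplying £549,070 by the price-level factor gives the future nominal sum.

£641,524.95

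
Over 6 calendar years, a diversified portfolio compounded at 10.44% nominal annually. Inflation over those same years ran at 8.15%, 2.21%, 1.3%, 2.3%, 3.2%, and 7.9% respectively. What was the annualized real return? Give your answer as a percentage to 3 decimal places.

6.050%

Cumulative inflation factor: 1.0815 × 1.0221 × 1.013 × 1.023 × 1.032 × 1.079 ≈ 1.27558.
Nominal growth factor: 1.81451. Real growth factor = 1.81451 / 1.27558 ≈ 1.42250.
Annualized: 1.42250^(1/6) − 1 ≈ 0.06050.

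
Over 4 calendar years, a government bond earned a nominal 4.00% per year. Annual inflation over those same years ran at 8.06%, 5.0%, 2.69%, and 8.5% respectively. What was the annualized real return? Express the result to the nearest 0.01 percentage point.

Cumulative inflation factor: 1.0806 × 1.050 × 1.0269 × 1.085 ≈ 1.26419.
Nominal growth factor: 1.16986. Real growth factor = 1.16986 / 1.26419 ≈ 0.92538.
Annualized: 0.92538^(1/4) − 1 ≈ -0.01920.

-1.92%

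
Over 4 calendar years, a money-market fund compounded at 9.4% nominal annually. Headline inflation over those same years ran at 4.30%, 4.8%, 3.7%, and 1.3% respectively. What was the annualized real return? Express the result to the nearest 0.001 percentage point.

Cumulative inflation factor: 1.0430 × 1.048 × 1.037 × 1.013 ≈ 1.14824.
Nominal growth factor: 1.43242. Real growth factor = 1.43242 / 1.14824 ≈ 1.24749.
Annualized: 1.24749^(1/4) − 1 ≈ 0.05684.

5.684%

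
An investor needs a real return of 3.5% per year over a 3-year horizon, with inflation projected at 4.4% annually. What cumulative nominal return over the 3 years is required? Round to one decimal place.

Required annual nominal rate: (1+3.5%)(1+4.4%) − 1 = 8.054%.
Cumulative over 3 years: (1 + 0.08054)^3 − 1 ≈ 0.26160.

26.2%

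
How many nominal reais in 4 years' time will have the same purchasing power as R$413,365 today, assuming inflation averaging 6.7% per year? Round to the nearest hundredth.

Cumulative price-level factor: (1+6.7%)^4 ≈ 1.2961572031.
Multiplying R$413,365 by the price-level factor gives the future nominal sum.

R$535,786.02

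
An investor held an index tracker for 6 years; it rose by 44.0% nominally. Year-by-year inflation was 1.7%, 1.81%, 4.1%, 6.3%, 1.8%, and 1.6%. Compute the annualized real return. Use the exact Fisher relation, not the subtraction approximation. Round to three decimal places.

Cumulative inflation factor: 1.017 × 1.0181 × 1.041 × 1.063 × 1.018 × 1.016 ≈ 1.18505.
Nominal growth factor: 1.44000. Real growth factor = 1.44000 / 1.18505 ≈ 1.21514.
Annualized: 1.21514^(1/6) − 1 ≈ 0.03301.

3.301%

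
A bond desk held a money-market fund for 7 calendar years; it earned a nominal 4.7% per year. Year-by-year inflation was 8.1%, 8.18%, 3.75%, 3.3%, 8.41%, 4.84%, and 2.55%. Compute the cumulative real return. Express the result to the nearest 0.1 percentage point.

-5.6%

Cumulative inflation factor: 1.081 × 1.0818 × 1.0375 × 1.033 × 1.0841 × 1.0484 × 1.0255 ≈ 1.46081.
Nominal growth factor: 1.37920. Real growth factor = 1.37920 / 1.46081 ≈ 0.94413.
Total real return ≈ -5.5866%.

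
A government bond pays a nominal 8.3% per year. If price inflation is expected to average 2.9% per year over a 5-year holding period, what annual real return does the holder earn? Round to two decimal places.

5.25%

With constant rates the annual real return is the same each year: (1+8.3%)/(1+2.9%) − 1 = 0.05248.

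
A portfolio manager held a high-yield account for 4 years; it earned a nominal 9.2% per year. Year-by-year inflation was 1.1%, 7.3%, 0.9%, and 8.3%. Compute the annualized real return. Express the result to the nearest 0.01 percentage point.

4.65%

Cumulative inflation factor: 1.011 × 1.073 × 1.009 × 1.083 ≈ 1.18542.
Nominal growth factor: 1.42197. Real growth factor = 1.42197 / 1.18542 ≈ 1.19955.
Annualized: 1.19955^(1/4) − 1 ≈ 0.04654.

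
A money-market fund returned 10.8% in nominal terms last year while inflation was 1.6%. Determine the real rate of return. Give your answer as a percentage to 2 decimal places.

9.06%

Real return via the Fisher equation: (1 + 10.8%)/(1 + 1.6%) − 1 = 1.108/1.016 − 1 ≈ 0.09055.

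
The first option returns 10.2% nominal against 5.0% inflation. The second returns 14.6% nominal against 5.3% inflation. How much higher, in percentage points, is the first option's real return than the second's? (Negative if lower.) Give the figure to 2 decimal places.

-3.88

The first option real return: 1.102/1.050 − 1 = 4.952%.
The second real return: 1.146/1.053 − 1 = 8.832%.
Difference: 4.952 − 8.832 = -3.880 pp.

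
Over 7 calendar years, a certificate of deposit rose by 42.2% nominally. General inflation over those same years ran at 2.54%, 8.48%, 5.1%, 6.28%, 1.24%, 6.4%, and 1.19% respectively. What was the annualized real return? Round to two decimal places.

Cumulative inflation factor: 1.0254 × 1.0848 × 1.051 × 1.0628 × 1.0124 × 1.064 × 1.0119 ≈ 1.35434.
Nominal growth factor: 1.42200. Real growth factor = 1.42200 / 1.35434 ≈ 1.04996.
Annualized: 1.04996^(1/7) − 1 ≈ 0.00699.

0.70%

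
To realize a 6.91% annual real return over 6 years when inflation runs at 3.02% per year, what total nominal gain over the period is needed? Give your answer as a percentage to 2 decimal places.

78.50%

Required annual nominal rate: (1+6.91%)(1+3.02%) − 1 = 10.138682%.
Cumulative over 6 years: (1 + 0.10138682)^6 − 1 ≈ 0.78500.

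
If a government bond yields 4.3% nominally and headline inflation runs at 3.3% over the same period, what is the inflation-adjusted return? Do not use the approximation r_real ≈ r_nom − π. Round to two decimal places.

0.97%

Real return via the Fisher equation: (1 + 4.3%)/(1 + 3.3%) − 1 = 1.043/1.033 − 1 ≈ 0.00968.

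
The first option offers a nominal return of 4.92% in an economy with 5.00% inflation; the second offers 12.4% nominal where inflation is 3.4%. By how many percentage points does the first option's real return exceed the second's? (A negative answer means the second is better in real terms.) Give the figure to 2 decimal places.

The first option real return: 1.0492/1.0500 − 1 = -0.076%.
The second real return: 1.124/1.034 − 1 = 8.704%.
Difference: -0.076 − 8.704 = -8.780 pp.

-8.78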